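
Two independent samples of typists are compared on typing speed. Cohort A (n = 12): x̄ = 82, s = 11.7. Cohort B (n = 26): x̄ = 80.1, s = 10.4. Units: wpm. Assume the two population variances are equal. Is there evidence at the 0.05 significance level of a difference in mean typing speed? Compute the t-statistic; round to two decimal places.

0.50

Let group 1 = cohort A, group 2 = cohort B. H0: μ_1 = μ_2; H1: μ_1 ≠ μ_2 (two-sample pooled-variance t-test, two-sided).
s_p² = [(12−1)·11.7² + (26−1)·10.4²]/(12+26−2) = 116.939
t = (82 − 80.1)/√[116.939·(1/12 + 1/26)] = 0.50
df = n₁ + n₂ − 2 = 36
Two-sided p-value ≈ 0.618
Since p ≈ 0.618 > α = 0.05, fail to reject H0; the data do not provide sufficient evidence against H0.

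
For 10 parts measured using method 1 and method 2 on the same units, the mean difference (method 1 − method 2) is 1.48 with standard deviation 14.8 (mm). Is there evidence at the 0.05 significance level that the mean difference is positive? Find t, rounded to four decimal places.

0.3162

H0: μ_d = 0; H1: μ_d > 0 (paired t-test on the differences, right-tailed).
t = d̄/(s_d/√n) = 1.48/(14.8/√10) = 0.3162
df = n − 1 = 9
p-value = P(T ≥ 0.3162) ≈ 0.380
Since p ≈ 0.380 > α = 0.05, fail to reject H0; the evidence is not statistically significant.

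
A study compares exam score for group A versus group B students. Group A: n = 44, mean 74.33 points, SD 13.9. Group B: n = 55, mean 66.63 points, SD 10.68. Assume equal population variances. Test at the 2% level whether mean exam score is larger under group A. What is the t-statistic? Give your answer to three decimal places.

3.117

Let group 1 = group A, group 2 = group B. H0: μ_1 = μ_2; H1: μ_1 > μ_2 (two-sample pooled-variance t-test, right-tailed).
s_p² = [(44−1)·13.9² + (55−1)·10.68²]/(44+55−2) = 149.148
t = (74.33 − 66.63)/√[149.148·(1/44 + 1/55)] = 3.117
df = n₁ + n₂ − 2 = 97
p-value = P(T ≥ 3.117) ≈ 0.001
Since p ≈ 0.001 < α = 0.02, reject H0; the data support H1.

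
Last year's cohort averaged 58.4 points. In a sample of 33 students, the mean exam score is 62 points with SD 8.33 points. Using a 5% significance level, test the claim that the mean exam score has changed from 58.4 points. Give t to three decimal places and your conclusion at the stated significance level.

H0: μ = 58.4; H1: μ ≠ 58.4 (one-sample t-test, two-sided).
t = (x̄ − μ₀)/(s/√n) = (62 − 58.4)/(8.33/√33) = 2.483
df = n − 1 = 32
Two-sided p-value ≈ 0.018
Since p ≈ 0.018 < α = 0.05, reject H0; the evidence is statistically significant.

t = 2.483; reject H0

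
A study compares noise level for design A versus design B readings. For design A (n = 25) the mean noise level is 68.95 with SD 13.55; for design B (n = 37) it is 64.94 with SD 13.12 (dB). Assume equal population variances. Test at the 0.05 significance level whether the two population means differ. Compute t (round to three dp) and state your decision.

t = 1.165; fail to reject H0

Let group 1 = design A, group 2 = design B. H0: μ_1 = μ_2; H1: μ_1 ≠ μ_2 (two-sample pooled-variance t-test, two-sided).
s_p² = [(25−1)·13.55² + (37−1)·13.12²]/(25+37−2) = 176.722
t = (68.95 − 64.94)/√[176.722·(1/25 + 1/37)] = 1.165
df = n₁ + n₂ − 2 = 60
Two-sided p-value ≈ 0.249
Since p ≈ 0.249 > α = 0.05, fail to reject H0; the evidence is not statistically significant.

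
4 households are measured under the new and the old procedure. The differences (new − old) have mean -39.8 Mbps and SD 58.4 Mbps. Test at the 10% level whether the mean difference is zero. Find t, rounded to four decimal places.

-1.3630

H0: μ_d = 0; H1: μ_d ≠ 0 (paired t-test on the differences, two-sided).
t = d̄/(s_d/√n) = -39.8/(58.4/√4) = -1.3630
df = n − 1 = 3
Two-sided p-value ≈ 0.266
Since p ≈ 0.266 > α = 0.1, fail to reject H0; the data do not provide sufficient evidence against H0.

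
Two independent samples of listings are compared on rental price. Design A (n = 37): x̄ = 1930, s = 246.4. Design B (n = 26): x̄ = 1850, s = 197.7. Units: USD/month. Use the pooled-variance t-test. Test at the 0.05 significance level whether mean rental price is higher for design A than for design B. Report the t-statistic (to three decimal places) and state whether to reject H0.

t = 1.373; fail to reject H0

Let group 1 = design A, group 2 = design B. H0: μ_1 = μ_2; H1: μ_1 > μ_2 (two-sample pooled-variance t-test, right-tailed).
s_p² = [(37−1)·246.4² + (26−1)·197.7²]/(37+26−2) = 51849.2
t = (1930 − 1850)/√[51849.2·(1/37 + 1/26)] = 1.373
df = n₁ + n₂ − 2 = 61
p-value = P(T ≥ 1.373) ≈ 0.087
Since p ≈ 0.087 > α = 0.05, fail to reject H0; the evidence is not statistically significant.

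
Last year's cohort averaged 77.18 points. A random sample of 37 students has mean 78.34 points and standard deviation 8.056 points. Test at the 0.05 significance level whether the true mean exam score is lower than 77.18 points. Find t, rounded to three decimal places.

0.876

H0: μ = 77.18; H1: μ < 77.18 (one-sample t-test, left-tailed).
t = (x̄ − μ₀)/(s/√n) = (78.34 − 77.18)/(8.056/√37) = 0.876
df = n − 1 = 36
p-value = P(T ≤ 0.876) ≈ 0.807
Since p ≈ 0.807 > α = 0.05, fail to reject H0; the data do not provide sufficient evidence against H0.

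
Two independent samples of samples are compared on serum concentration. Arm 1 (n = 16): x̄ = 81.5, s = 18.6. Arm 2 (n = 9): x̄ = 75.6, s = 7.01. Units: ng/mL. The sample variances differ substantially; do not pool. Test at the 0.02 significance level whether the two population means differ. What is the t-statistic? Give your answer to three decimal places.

Let group 1 = arm 1, group 2 = arm 2. H0: μ_1 = μ_2; H1: μ_1 ≠ μ_2 (Welch's two-sample t-test, two-sided).
t = (x̄_1 − x̄_2)/√(s_1²/n_1 + s_2²/n_2) = (81.5 − 75.6)/√(18.6²/16 + 7.01²/9) = 1.134
Welch–Satterthwaite df ≈ 21.02
Two-sided p-value ≈ 0.270
Since p ≈ 0.270 > α = 0.02, fail to reject H0; the data do not provide sufficient evidence against H0.

1.134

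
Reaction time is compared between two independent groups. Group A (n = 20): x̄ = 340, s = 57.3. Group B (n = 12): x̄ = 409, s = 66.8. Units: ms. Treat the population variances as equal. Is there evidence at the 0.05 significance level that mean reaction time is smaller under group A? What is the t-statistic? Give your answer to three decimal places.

-3.100

Let group 1 = group A, group 2 = group B. H0: μ_1 = μ_2; H1: μ_1 < μ_2 (two-sample pooled-variance t-test, left-tailed).
s_p² = [(20−1)·57.3² + (12−1)·66.8²]/(20+12−2) = 3715.57
t = (340 − 409)/√[3715.57·(1/20 + 1/12)] = -3.100
df = n₁ + n₂ − 2 = 30
p-value = P(T ≤ -3.100) ≈ 0.002
Since p ≈ 0.002 < α = 0.05, reject H0; the data support H1.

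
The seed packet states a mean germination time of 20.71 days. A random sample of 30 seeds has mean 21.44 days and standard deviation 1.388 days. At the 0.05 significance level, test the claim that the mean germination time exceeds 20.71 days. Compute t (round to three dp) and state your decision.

H0: μ = 20.71; H1: μ > 20.71 (one-sample t-test, right-tailed).
t = (x̄ − μ₀)/(s/√n) = (21.44 − 20.71)/(1.388/√30) = 2.881
df = n − 1 = 29
p-value = P(T ≥ 2.881) ≈ 0.0037
Since p ≈ 0.0037 < α = 0.05, reject H0; the evidence is statistically significant.

t = 2.881; reject H0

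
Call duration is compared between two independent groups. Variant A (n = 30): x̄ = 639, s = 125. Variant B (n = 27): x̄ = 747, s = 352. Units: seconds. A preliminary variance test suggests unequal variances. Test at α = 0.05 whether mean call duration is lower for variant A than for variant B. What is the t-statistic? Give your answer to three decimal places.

-1.511

Let group 1 = variant A, group 2 = variant B. H0: μ_1 = μ_2; H1: μ_1 < μ_2 (Welch's two-sample t-test, left-tailed).
t = (x̄_1 − x̄_2)/√(s_1²/n_1 + s_2²/n_2) = (639 − 747)/√(125²/30 + 352²/27) = -1.511
Welch–Satterthwaite df ≈ 31.87
p-value = P(T ≤ -1.511) ≈ 0.070
Since p ≈ 0.070 > α = 0.05, fail to reject H0; the evidence is not statistically significant.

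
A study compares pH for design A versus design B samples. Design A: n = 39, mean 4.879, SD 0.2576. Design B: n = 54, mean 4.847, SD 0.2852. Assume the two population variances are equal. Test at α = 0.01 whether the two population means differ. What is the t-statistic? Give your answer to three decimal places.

Let group 1 = design A, group 2 = design B. H0: μ_1 = μ_2; H1: μ_1 ≠ μ_2 (two-sample pooled-variance t-test, two-sided).
s_p² = [(39−1)·0.2576² + (54−1)·0.2852²]/(39+54−2) = 0.0750831
t = (4.879 − 4.847)/√[0.0750831·(1/39 + 1/54)] = 0.556
df = n₁ + n₂ − 2 = 91
Two-sided p-value ≈ 0.5798
Since p ≈ 0.5798 > α = 0.01, fail to reject H0; the evidence is not statistically significant.

0.556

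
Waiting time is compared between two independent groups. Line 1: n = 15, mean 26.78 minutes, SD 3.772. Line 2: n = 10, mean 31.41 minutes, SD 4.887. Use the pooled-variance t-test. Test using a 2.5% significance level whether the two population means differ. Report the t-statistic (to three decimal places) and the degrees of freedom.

t = -2.673, df = 23

Let group 1 = line 1, group 2 = line 2. H0: μ_1 = μ_2; H1: μ_1 ≠ μ_2 (two-sample pooled-variance t-test, two-sided).
s_p² = [(15−1)·3.772² + (10−1)·4.887²]/(15+10−2) = 18.0059
t = (26.78 − 31.41)/√[18.0059·(1/15 + 1/10)] = -2.673
df = n₁ + n₂ − 2 = 23
Two-sided p-value ≈ 0.014
Since p ≈ 0.014 < α = 0.025, reject H0; the data support H1.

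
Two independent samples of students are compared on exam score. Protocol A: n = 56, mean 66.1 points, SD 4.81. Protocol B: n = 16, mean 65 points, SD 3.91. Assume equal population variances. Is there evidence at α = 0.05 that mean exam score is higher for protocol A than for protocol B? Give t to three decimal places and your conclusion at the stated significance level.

Let group 1 = protocol A, group 2 = protocol B. H0: μ_1 = μ_2; H1: μ_1 > μ_2 (two-sample pooled-variance t-test, right-tailed).
s_p² = [(56−1)·4.81² + (16−1)·3.91²]/(56+16−2) = 21.4544
t = (66.1 − 65)/√[21.4544·(1/56 + 1/16)] = 0.838
df = n₁ + n₂ − 2 = 70
p-value = P(T ≥ 0.838) ≈ 0.2025
Since p ≈ 0.2025 > α = 0.05, fail to reject H0; the data do not provide sufficient evidence against H0.

t = 0.838; fail to reject H0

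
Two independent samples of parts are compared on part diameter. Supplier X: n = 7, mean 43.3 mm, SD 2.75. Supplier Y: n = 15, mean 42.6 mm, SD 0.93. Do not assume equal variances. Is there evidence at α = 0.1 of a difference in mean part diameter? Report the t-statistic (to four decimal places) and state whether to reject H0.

Let group 1 = supplier X, group 2 = supplier Y. H0: μ_1 = μ_2; H1: μ_1 ≠ μ_2 (Welch's two-sample t-test, two-sided).
t = (x̄_1 − x̄_2)/√(s_1²/n_1 + s_2²/n_2) = (43.3 − 42.6)/√(2.75²/7 + 0.93²/15) = 0.6562
Welch–Satterthwaite df ≈ 6.65
Two-sided p-value ≈ 0.5337
Since p ≈ 0.5337 > α = 0.1, fail to reject H0; the data do not provide sufficient evidence against H0.

t = 0.6562; fail to reject H0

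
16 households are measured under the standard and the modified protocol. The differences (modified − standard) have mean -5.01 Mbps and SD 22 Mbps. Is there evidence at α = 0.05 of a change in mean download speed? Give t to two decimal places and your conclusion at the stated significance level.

H0: μ_d = 0; H1: μ_d ≠ 0 (paired t-test on the differences, two-sided).
t = d̄/(s_d/√n) = -5.01/(22/√16) = -0.91
df = n − 1 = 15
Two-sided p-value ≈ 0.377
Since p ≈ 0.377 > α = 0.05, fail to reject H0; the evidence is not statistically significant.

t = -0.91; fail to reject H0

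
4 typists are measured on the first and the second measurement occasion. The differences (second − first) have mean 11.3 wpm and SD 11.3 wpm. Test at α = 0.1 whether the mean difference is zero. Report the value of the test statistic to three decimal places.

2.000

H0: μ_d = 0; H1: μ_d ≠ 0 (paired t-test on the differences, two-sided).
t = d̄/(s_d/√n) = 11.3/(11.3/√4) = 2.000
df = n − 1 = 3
Two-sided p-value ≈ 0.139
Since p ≈ 0.139 > α = 0.1, fail to reject H0; the evidence is not statistically significant.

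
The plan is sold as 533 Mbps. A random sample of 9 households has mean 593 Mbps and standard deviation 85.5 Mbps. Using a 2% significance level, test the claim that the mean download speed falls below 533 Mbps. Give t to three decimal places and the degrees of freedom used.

t = 2.105, df = 8

H0: μ = 533; H1: μ < 533 (one-sample t-test, left-tailed).
t = (x̄ − μ₀)/(s/√n) = (593 − 533)/(85.5/√9) = 2.105
df = n − 1 = 8
p-value = P(T ≤ 2.105) ≈ 0.966
Since p ≈ 0.966 > α = 0.02, fail to reject H0; the data do not provide sufficient evidence against H0.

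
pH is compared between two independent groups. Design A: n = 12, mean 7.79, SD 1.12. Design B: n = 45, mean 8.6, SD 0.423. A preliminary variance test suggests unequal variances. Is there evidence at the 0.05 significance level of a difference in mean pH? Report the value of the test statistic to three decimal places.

Let group 1 = design A, group 2 = design B. H0: μ_1 = μ_2; H1: μ_1 ≠ μ_2 (Welch's two-sample t-test, two-sided).
t = (x̄_1 − x̄_2)/√(s_1²/n_1 + s_2²/n_2) = (7.79 − 8.6)/√(1.12²/12 + 0.423²/45) = -2.459
Welch–Satterthwaite df ≈ 11.85
Two-sided p-value ≈ 0.0303
Since p ≈ 0.0303 < α = 0.05, reject H0; the data support H1.

-2.459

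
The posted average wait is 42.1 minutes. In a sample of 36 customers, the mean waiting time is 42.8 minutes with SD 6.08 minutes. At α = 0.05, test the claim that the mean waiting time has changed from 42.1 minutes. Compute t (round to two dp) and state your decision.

H0: μ = 42.1; H1: μ ≠ 42.1 (one-sample t-test, two-sided).
t = (x̄ − μ₀)/(s/√n) = (42.8 − 42.1)/(6.08/√36) = 0.69
df = n − 1 = 35
Two-sided p-value ≈ 0.4943
Since p ≈ 0.4943 > α = 0.05, fail to reject H0; the evidence is not statistically significant.

t = 0.69; fail to reject H0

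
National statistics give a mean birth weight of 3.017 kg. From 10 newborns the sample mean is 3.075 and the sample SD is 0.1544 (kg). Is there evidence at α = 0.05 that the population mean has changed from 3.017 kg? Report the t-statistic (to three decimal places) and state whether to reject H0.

H0: μ = 3.017; H1: μ ≠ 3.017 (one-sample t-test, two-sided).
t = (x̄ − μ₀)/(s/√n) = (3.075 − 3.017)/(0.1544/√10) = 1.188
df = n − 1 = 9
Two-sided p-value ≈ 0.2653
Since p ≈ 0.2653 > α = 0.05, fail to reject H0; the evidence is not statistically significant.

t = 1.188; fail to reject H0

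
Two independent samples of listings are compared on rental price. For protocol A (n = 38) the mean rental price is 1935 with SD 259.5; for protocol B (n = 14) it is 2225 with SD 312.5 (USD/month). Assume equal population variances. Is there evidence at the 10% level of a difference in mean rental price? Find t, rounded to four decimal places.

-3.3820

Let group 1 = protocol A, group 2 = protocol B. H0: μ_1 = μ_2; H1: μ_1 ≠ μ_2 (two-sample pooled-variance t-test, two-sided).
s_p² = [(38−1)·259.5² + (14−1)·312.5²]/(38+14−2) = 75222.4
t = (1935 − 2225)/√[75222.4·(1/38 + 1/14)] = -3.3820
df = n₁ + n₂ − 2 = 50
Two-sided p-value ≈ 0.001
Since p ≈ 0.001 < α = 0.1, reject H0; the evidence is statistically significant.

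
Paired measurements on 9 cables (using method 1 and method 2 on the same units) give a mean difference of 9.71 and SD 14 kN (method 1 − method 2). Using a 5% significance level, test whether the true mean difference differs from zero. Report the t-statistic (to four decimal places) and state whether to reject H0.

H0: μ_d = 0; H1: μ_d ≠ 0 (paired t-test on the differences, two-sided).
t = d̄/(s_d/√n) = 9.71/(14/√9) = 2.0807
df = n − 1 = 8
Two-sided p-value ≈ 0.0710
Since p ≈ 0.0710 > α = 0.05, fail to reject H0; the data do not provide sufficient evidence against H0.

t = 2.0807; fail to reject H0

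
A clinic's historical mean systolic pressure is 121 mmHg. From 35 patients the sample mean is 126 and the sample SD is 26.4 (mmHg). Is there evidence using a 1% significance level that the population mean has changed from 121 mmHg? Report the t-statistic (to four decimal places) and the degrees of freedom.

t = 1.1205, df = 34

H0: μ = 121; H1: μ ≠ 121 (one-sample t-test, two-sided).
t = (x̄ − μ₀)/(s/√n) = (126 − 121)/(26.4/√35) = 1.1205
df = n − 1 = 34
Two-sided p-value ≈ 0.2704
Since p ≈ 0.2704 > α = 0.01, fail to reject H0; the data do not provide sufficient evidence against H0.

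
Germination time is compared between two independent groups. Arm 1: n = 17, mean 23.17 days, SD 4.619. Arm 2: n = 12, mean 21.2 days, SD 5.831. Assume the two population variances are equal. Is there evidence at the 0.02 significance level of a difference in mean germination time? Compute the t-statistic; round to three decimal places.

1.015

Let group 1 = arm 1, group 2 = arm 2. H0: μ_1 = μ_2; H1: μ_1 ≠ μ_2 (two-sample pooled-variance t-test, two-sided).
s_p² = [(17−1)·4.619² + (12−1)·5.831²]/(17+12−2) = 26.4951
t = (23.17 − 21.2)/√[26.4951·(1/17 + 1/12)] = 1.015
df = n₁ + n₂ − 2 = 27
Two-sided p-value ≈ 0.3191
Since p ≈ 0.3191 > α = 0.02, fail to reject H0; the evidence is not statistically significant.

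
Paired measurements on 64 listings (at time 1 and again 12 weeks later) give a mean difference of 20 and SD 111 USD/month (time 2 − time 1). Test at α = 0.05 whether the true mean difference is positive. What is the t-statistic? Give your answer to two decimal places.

H0: μ_d = 0; H1: μ_d > 0 (paired t-test on the differences, right-tailed).
t = d̄/(s_d/√n) = 20/(111/√64) = 1.44
df = n − 1 = 63
p-value = P(T ≥ 1.44) ≈ 0.0772
Since p ≈ 0.0772 > α = 0.05, fail to reject H0; the evidence is not statistically significant.

1.44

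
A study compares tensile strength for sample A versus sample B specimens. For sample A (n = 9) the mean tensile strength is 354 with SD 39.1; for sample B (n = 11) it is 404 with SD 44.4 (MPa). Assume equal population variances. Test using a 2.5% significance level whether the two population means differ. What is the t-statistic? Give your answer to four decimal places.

-2.6407

Let group 1 = sample A, group 2 = sample B. H0: μ_1 = μ_2; H1: μ_1 ≠ μ_2 (two-sample pooled-variance t-test, two-sided).
s_p² = [(9−1)·39.1² + (11−1)·44.4²]/(9+11−2) = 1774.67
t = (354 − 404)/√[1774.67·(1/9 + 1/11)] = -2.6407
df = n₁ + n₂ − 2 = 18
Two-sided p-value ≈ 0.0166
Since p ≈ 0.0166 < α = 0.025, reject H0; the data support H1.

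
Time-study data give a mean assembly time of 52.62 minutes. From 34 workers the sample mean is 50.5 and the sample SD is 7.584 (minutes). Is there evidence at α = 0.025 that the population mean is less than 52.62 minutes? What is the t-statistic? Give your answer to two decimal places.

H0: μ = 52.62; H1: μ < 52.62 (one-sample t-test, left-tailed).
t = (x̄ − μ₀)/(s/√n) = (50.5 − 52.62)/(7.584/√34) = -1.63
df = n − 1 = 33
p-value = P(T ≤ -1.63) ≈ 0.056
Since p ≈ 0.056 > α = 0.025, fail to reject H0; the evidence is not statistically significant.

-1.63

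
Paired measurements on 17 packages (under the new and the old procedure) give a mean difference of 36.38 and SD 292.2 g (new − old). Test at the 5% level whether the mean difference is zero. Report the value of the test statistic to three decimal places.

H0: μ_d = 0; H1: μ_d ≠ 0 (paired t-test on the differences, two-sided).
t = d̄/(s_d/√n) = 36.38/(292.2/√17) = 0.513
df = n − 1 = 16
Two-sided p-value ≈ 0.615
Since p ≈ 0.615 > α = 0.05, fail to reject H0; the evidence is not statistically significant.

0.513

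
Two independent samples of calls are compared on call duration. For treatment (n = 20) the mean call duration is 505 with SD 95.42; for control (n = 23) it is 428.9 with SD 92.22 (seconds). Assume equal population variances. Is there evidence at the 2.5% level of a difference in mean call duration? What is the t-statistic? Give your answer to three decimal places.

Let group 1 = treatment, group 2 = control. H0: μ_1 = μ_2; H1: μ_1 ≠ μ_2 (two-sample pooled-variance t-test, two-sided).
s_p² = [(20−1)·95.42² + (23−1)·92.22²]/(20+23−2) = 8782.78
t = (505 − 428.9)/√[8782.78·(1/20 + 1/23)] = 2.656
df = n₁ + n₂ − 2 = 41
Two-sided p-value ≈ 0.0112
Since p ≈ 0.0112 < α = 0.025, reject H0; the data support H1.

2.656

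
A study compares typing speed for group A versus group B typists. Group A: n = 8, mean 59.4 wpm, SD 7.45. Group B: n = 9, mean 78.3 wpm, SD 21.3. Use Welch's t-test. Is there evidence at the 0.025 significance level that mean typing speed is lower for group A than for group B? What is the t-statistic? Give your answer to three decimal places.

Let group 1 = group A, group 2 = group B. H0: μ_1 = μ_2; H1: μ_1 < μ_2 (Welch's two-sample t-test, left-tailed).
t = (x̄_1 − x̄_2)/√(s_1²/n_1 + s_2²/n_2) = (59.4 − 78.3)/√(7.45²/8 + 21.3²/9) = -2.496
Welch–Satterthwaite df ≈ 10.13
p-value = P(T ≤ -2.496) ≈ 0.0157
Since p ≈ 0.0157 < α = 0.025, reject H0; the evidence is statistically significant.

-2.496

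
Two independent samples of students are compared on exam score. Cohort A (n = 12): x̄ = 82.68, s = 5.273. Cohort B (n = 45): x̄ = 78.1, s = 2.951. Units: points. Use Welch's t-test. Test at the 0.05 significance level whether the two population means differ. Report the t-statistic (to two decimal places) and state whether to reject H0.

t = 2.89; reject H0

Let group 1 = cohort A, group 2 = cohort B. H0: μ_1 = μ_2; H1: μ_1 ≠ μ_2 (Welch's two-sample t-test, two-sided).
t = (x̄_1 − x̄_2)/√(s_1²/n_1 + s_2²/n_2) = (82.68 − 78.1)/√(5.273²/12 + 2.951²/45) = 2.89
Welch–Satterthwaite df ≈ 12.89
Two-sided p-value ≈ 0.013
Since p ≈ 0.013 < α = 0.05, reject H0; the evidence is statistically significant.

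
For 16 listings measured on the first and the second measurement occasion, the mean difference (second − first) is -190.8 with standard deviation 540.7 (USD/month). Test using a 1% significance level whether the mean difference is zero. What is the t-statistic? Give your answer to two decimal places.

H0: μ_d = 0; H1: μ_d ≠ 0 (paired t-test on the differences, two-sided).
t = d̄/(s_d/√n) = -190.8/(540.7/√16) = -1.41
df = n − 1 = 15
Two-sided p-value ≈ 0.1785
Since p ≈ 0.1785 > α = 0.01, fail to reject H0; the evidence is not statistically significant.

-1.41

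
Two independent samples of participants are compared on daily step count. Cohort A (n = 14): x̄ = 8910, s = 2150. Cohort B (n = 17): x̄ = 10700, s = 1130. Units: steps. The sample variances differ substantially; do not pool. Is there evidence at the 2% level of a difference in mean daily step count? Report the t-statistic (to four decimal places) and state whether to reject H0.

t = -2.8117; reject H0

Let group 1 = cohort A, group 2 = cohort B. H0: μ_1 = μ_2; H1: μ_1 ≠ μ_2 (Welch's two-sample t-test, two-sided).
t = (x̄_1 − x̄_2)/√(s_1²/n_1 + s_2²/n_2) = (8910 − 10700)/√(2150²/14 + 1130²/17) = -2.8117
Welch–Satterthwaite df ≈ 18.80
Two-sided p-value ≈ 0.011
Since p ≈ 0.011 < α = 0.02, reject H0; the evidence is statistically significant.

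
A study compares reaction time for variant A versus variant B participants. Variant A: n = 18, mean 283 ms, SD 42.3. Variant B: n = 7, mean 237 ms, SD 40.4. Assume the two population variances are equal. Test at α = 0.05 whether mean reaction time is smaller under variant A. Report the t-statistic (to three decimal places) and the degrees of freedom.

Let group 1 = variant A, group 2 = variant B. H0: μ_1 = μ_2; H1: μ_1 < μ_2 (two-sample pooled-variance t-test, left-tailed).
s_p² = [(18−1)·42.3² + (7−1)·40.4²]/(18+7−2) = 1748.3
t = (283 − 237)/√[1748.3·(1/18 + 1/7)] = 2.470
df = n₁ + n₂ − 2 = 23
p-value = P(T ≤ 2.470) ≈ 0.9893
Since p ≈ 0.9893 > α = 0.05, fail to reject H0; the data do not provide sufficient evidence against H0.

t = 2.470, df = 23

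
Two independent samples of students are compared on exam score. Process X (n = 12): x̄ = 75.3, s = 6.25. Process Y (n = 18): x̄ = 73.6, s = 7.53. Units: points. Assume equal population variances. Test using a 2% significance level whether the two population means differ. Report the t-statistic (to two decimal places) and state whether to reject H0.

Let group 1 = process X, group 2 = process Y. H0: μ_1 = μ_2; H1: μ_1 ≠ μ_2 (two-sample pooled-variance t-test, two-sided).
s_p² = [(12−1)·6.25² + (18−1)·7.53²]/(12+18−2) = 49.7715
t = (75.3 − 73.6)/√[49.7715·(1/12 + 1/18)] = 0.65
df = n₁ + n₂ − 2 = 28
Two-sided p-value ≈ 0.5232
Since p ≈ 0.5232 > α = 0.02, fail to reject H0; the evidence is not statistically significant.

t = 0.65; fail to reject H0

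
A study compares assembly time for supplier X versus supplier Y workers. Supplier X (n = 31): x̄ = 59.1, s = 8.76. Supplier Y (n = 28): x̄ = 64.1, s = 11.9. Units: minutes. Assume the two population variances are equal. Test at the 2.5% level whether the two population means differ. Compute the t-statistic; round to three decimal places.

-1.850

Let group 1 = supplier X, group 2 = supplier Y. H0: μ_1 = μ_2; H1: μ_1 ≠ μ_2 (two-sample pooled-variance t-test, two-sided).
s_p² = [(31−1)·8.76² + (28−1)·11.9²]/(31+28−2) = 107.467
t = (59.1 − 64.1)/√[107.467·(1/31 + 1/28)] = -1.850
df = n₁ + n₂ − 2 = 57
Two-sided p-value ≈ 0.0695
Since p ≈ 0.0695 > α = 0.025, fail to reject H0; the data do not provide sufficient evidence against H0.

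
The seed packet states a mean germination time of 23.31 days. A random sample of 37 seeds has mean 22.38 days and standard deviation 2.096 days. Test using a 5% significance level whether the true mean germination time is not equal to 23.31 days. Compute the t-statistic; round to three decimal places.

H0: μ = 23.31; H1: μ ≠ 23.31 (one-sample t-test, two-sided).
t = (x̄ − μ₀)/(s/√n) = (22.38 − 23.31)/(2.096/√37) = -2.699
df = n − 1 = 36
Two-sided p-value ≈ 0.011
Since p ≈ 0.011 < α = 0.05, reject H0; the data support H1.

-2.699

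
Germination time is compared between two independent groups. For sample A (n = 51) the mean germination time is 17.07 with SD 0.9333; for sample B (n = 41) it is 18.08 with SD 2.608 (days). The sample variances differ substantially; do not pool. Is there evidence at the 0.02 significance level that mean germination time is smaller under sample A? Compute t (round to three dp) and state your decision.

t = -2.361; reject H0

Let group 1 = sample A, group 2 = sample B. H0: μ_1 = μ_2; H1: μ_1 < μ_2 (Welch's two-sample t-test, left-tailed).
t = (x̄_1 − x̄_2)/√(s_1²/n_1 + s_2²/n_2) = (17.07 − 18.08)/√(0.9333²/51 + 2.608²/41) = -2.361
Welch–Satterthwaite df ≈ 48.25
p-value = P(T ≤ -2.361) ≈ 0.0112
Since p ≈ 0.0112 < α = 0.02, reject H0; the data support H1.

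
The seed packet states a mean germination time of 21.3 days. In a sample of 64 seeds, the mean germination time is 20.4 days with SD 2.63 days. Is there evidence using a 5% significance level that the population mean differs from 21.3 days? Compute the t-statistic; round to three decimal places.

-2.738

H0: μ = 21.3; H1: μ ≠ 21.3 (one-sample t-test, two-sided).
t = (x̄ − μ₀)/(s/√n) = (20.4 − 21.3)/(2.63/√64) = -2.738
df = n − 1 = 63
Two-sided p-value ≈ 0.008
Since p ≈ 0.008 < α = 0.05, reject H0; the evidence is statistically significant.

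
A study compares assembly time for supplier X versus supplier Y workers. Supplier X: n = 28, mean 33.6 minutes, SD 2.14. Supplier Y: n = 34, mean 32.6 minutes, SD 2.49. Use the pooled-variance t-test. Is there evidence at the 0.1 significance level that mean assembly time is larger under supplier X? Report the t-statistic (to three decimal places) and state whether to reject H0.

Let group 1 = supplier X, group 2 = supplier Y. H0: μ_1 = μ_2; H1: μ_1 > μ_2 (two-sample pooled-variance t-test, right-tailed).
s_p² = [(28−1)·2.14² + (34−1)·2.49²]/(28+34−2) = 5.47088
t = (33.6 − 32.6)/√[5.47088·(1/28 + 1/34)] = 1.675
df = n₁ + n₂ − 2 = 60
p-value = P(T ≥ 1.675) ≈ 0.050
Since p ≈ 0.050 < α = 0.1, reject H0; the evidence is statistically significant.

t = 1.675; reject H0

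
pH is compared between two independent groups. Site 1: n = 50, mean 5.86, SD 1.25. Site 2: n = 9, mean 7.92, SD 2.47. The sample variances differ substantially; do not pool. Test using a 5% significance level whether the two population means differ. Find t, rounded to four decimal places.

Let group 1 = site 1, group 2 = site 2. H0: μ_1 = μ_2; H1: μ_1 ≠ μ_2 (Welch's two-sample t-test, two-sided).
t = (x̄_1 − x̄_2)/√(s_1²/n_1 + s_2²/n_2) = (5.86 − 7.92)/√(1.25²/50 + 2.47²/9) = -2.4463
Welch–Satterthwaite df ≈ 8.75
Two-sided p-value ≈ 0.0377
Since p ≈ 0.0377 < α = 0.05, reject H0; the data support H1.

-2.4463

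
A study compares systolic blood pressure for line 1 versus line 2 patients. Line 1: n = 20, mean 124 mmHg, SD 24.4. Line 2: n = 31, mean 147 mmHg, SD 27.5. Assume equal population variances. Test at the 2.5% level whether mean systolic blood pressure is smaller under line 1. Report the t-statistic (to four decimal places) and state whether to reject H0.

t = -3.0444; reject H0

Let group 1 = line 1, group 2 = line 2. H0: μ_1 = μ_2; H1: μ_1 < μ_2 (two-sample pooled-variance t-test, left-tailed).
s_p² = [(20−1)·24.4² + (31−1)·27.5²]/(20+31−2) = 693.864
t = (124 − 147)/√[693.864·(1/20 + 1/31)] = -3.0444
df = n₁ + n₂ − 2 = 49
p-value = P(T ≤ -3.0444) ≈ 0.002
Since p ≈ 0.002 < α = 0.025, reject H0; the data support H1.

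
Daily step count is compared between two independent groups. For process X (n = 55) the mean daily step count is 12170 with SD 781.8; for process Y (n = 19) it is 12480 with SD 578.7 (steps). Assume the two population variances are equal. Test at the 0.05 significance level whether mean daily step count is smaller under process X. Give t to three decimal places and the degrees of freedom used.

t = -1.582, df = 72

Let group 1 = process X, group 2 = process Y. H0: μ_1 = μ_2; H1: μ_1 < μ_2 (two-sample pooled-variance t-test, left-tailed).
s_p² = [(55−1)·781.8² + (19−1)·578.7²]/(55+19−2) = 542132
t = (12170 − 12480)/√[542132·(1/55 + 1/19)] = -1.582
df = n₁ + n₂ − 2 = 72
p-value = P(T ≤ -1.582) ≈ 0.059
Since p ≈ 0.059 > α = 0.05, fail to reject H0; the data do not provide sufficient evidence against H0.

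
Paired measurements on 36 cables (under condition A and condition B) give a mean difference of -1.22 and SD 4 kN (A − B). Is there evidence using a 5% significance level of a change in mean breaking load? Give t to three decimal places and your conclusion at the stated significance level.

H0: μ_d = 0; H1: μ_d ≠ 0 (paired t-test on the differences, two-sided).
t = d̄/(s_d/√n) = -1.22/(4/√36) = -1.830
df = n − 1 = 35
Two-sided p-value ≈ 0.0758
Since p ≈ 0.0758 > α = 0.05, fail to reject H0; the evidence is not statistically significant.

t = -1.830; fail to reject H0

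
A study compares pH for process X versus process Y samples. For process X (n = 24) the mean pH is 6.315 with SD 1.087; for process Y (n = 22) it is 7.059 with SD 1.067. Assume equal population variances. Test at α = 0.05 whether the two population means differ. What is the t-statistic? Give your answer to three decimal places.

Let group 1 = process X, group 2 = process Y. H0: μ_1 = μ_2; H1: μ_1 ≠ μ_2 (two-sample pooled-variance t-test, two-sided).
s_p² = [(24−1)·1.087² + (22−1)·1.067²]/(24+22−2) = 1.16101
t = (6.315 − 7.059)/√[1.16101·(1/24 + 1/22)] = -2.339
df = n₁ + n₂ − 2 = 44
Two-sided p-value ≈ 0.024
Since p ≈ 0.024 < α = 0.05, reject H0; the data support H1.

-2.339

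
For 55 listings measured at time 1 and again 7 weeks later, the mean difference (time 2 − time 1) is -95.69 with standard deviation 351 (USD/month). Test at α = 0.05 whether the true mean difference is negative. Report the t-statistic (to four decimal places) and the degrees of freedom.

t = -2.0218, df = 54

H0: μ_d = 0; H1: μ_d < 0 (paired t-test on the differences, left-tailed).
t = d̄/(s_d/√n) = -95.69/(351/√55) = -2.0218
df = n − 1 = 54
p-value = P(T ≤ -2.0218) ≈ 0.024
Since p ≈ 0.024 < α = 0.05, reject H0; the evidence is statistically significant.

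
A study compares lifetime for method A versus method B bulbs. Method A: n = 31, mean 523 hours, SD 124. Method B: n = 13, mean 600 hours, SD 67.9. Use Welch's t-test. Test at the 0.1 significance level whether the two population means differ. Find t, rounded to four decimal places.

Let group 1 = method A, group 2 = method B. H0: μ_1 = μ_2; H1: μ_1 ≠ μ_2 (Welch's two-sample t-test, two-sided).
t = (x̄_1 − x̄_2)/√(s_1²/n_1 + s_2²/n_2) = (523 − 600)/√(124²/31 + 67.9²/13) = -2.6401
Welch–Satterthwaite df ≈ 38.73
Two-sided p-value ≈ 0.0119
Since p ≈ 0.0119 < α = 0.1, reject H0; the data support H1.

-2.6401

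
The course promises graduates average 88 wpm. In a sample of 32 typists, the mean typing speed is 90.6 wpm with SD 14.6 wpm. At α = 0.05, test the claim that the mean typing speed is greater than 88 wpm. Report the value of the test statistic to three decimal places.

1.007

H0: μ = 88; H1: μ > 88 (one-sample t-test, right-tailed).
t = (x̄ − μ₀)/(s/√n) = (90.6 − 88)/(14.6/√32) = 1.007
df = n − 1 = 31
p-value = P(T ≥ 1.007) ≈ 0.161
Since p ≈ 0.161 > α = 0.05, fail to reject H0; the data do not provide sufficient evidence against H0.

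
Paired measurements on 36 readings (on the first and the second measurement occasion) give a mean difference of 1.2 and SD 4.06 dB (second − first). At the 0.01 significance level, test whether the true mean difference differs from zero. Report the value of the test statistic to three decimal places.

H0: μ_d = 0; H1: μ_d ≠ 0 (paired t-test on the differences, two-sided).
t = d̄/(s_d/√n) = 1.2/(4.06/√36) = 1.773
df = n − 1 = 35
Two-sided p-value ≈ 0.0849
Since p ≈ 0.0849 > α = 0.01, fail to reject H0; the data do not provide sufficient evidence against H0.

1.773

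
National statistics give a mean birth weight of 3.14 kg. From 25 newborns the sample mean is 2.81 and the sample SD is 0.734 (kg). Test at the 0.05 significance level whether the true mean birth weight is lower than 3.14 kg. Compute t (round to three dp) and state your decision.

H0: μ = 3.14; H1: μ < 3.14 (one-sample t-test, left-tailed).
t = (x̄ − μ₀)/(s/√n) = (2.81 − 3.14)/(0.734/√25) = -2.248
df = n − 1 = 24
p-value = P(T ≤ -2.248) ≈ 0.017
Since p ≈ 0.017 < α = 0.05, reject H0; the data support H1.

t = -2.248; reject H0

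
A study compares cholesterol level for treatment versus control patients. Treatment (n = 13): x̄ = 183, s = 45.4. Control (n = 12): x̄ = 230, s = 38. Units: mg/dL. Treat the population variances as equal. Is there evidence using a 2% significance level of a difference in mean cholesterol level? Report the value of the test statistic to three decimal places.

Let group 1 = treatment, group 2 = control. H0: μ_1 = μ_2; H1: μ_1 ≠ μ_2 (two-sample pooled-variance t-test, two-sided).
s_p² = [(13−1)·45.4² + (12−1)·38²]/(13+12−2) = 1766
t = (183 − 230)/√[1766·(1/13 + 1/12)] = -2.794
df = n₁ + n₂ − 2 = 23
Two-sided p-value ≈ 0.0103
Since p ≈ 0.0103 < α = 0.02, reject H0; the data support H1.

-2.794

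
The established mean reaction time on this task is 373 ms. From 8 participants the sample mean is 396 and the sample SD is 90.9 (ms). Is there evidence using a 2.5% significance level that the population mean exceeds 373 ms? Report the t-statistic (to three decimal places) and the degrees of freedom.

t = 0.716, df = 7

H0: μ = 373; H1: μ > 373 (one-sample t-test, right-tailed).
t = (x̄ − μ₀)/(s/√n) = (396 − 373)/(90.9/√8) = 0.716
df = n − 1 = 7
p-value = P(T ≥ 0.716) ≈ 0.2487
Since p ≈ 0.2487 > α = 0.025, fail to reject H0; the evidence is not statistically significant.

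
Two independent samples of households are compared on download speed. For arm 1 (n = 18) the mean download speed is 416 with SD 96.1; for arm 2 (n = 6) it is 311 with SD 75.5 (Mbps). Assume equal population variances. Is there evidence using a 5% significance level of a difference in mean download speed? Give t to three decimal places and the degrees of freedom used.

t = 2.426, df = 22

Let group 1 = arm 1, group 2 = arm 2. H0: μ_1 = μ_2; H1: μ_1 ≠ μ_2 (two-sample pooled-variance t-test, two-sided).
s_p² = [(18−1)·96.1² + (6−1)·75.5²]/(18+6−2) = 8431.81
t = (416 − 311)/√[8431.81·(1/18 + 1/6)] = 2.426
df = n₁ + n₂ − 2 = 22
Two-sided p-value ≈ 0.0239
Since p ≈ 0.0239 < α = 0.05, reject H0; the data support H1.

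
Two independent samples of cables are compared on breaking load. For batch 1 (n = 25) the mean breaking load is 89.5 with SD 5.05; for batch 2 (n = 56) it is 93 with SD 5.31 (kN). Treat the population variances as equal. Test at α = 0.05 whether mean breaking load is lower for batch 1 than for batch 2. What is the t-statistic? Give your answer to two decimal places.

-2.78

Let group 1 = batch 1, group 2 = batch 2. H0: μ_1 = μ_2; H1: μ_1 < μ_2 (two-sample pooled-variance t-test, left-tailed).
s_p² = [(25−1)·5.05² + (56−1)·5.31²]/(25+56−2) = 27.3778
t = (89.5 − 93)/√[27.3778·(1/25 + 1/56)] = -2.78
df = n₁ + n₂ − 2 = 79
p-value = P(T ≤ -2.78) ≈ 0.003
Since p ≈ 0.003 < α = 0.05, reject H0; the data support H1.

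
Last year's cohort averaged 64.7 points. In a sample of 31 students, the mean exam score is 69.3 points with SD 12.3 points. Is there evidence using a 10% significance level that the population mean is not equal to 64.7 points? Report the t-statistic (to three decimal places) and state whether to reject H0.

t = 2.082; reject H0

H0: μ = 64.7; H1: μ ≠ 64.7 (one-sample t-test, two-sided).
t = (x̄ − μ₀)/(s/√n) = (69.3 − 64.7)/(12.3/√31) = 2.082
df = n − 1 = 30
Two-sided p-value ≈ 0.046
Since p ≈ 0.046 < α = 0.1, reject H0; the evidence is statistically significant.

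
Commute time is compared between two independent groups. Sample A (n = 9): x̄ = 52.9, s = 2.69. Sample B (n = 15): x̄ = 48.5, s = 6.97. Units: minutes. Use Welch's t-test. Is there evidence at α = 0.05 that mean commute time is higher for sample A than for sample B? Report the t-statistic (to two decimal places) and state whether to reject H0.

Let group 1 = sample A, group 2 = sample B. H0: μ_1 = μ_2; H1: μ_1 > μ_2 (Welch's two-sample t-test, right-tailed).
t = (x̄_1 − x̄_2)/√(s_1²/n_1 + s_2²/n_2) = (52.9 − 48.5)/√(2.69²/9 + 6.97²/15) = 2.19
Welch–Satterthwaite df ≈ 19.69
p-value = P(T ≥ 2.19) ≈ 0.0204
Since p ≈ 0.0204 < α = 0.05, reject H0; the data support H1.

t = 2.19; reject H0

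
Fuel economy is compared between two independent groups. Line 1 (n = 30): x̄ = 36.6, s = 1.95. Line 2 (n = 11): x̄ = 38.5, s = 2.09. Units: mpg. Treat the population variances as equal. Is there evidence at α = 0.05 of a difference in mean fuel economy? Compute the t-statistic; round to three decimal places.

Let group 1 = line 1, group 2 = line 2. H0: μ_1 = μ_2; H1: μ_1 ≠ μ_2 (two-sample pooled-variance t-test, two-sided).
s_p² = [(30−1)·1.95² + (11−1)·2.09²]/(30+11−2) = 3.94753
t = (36.6 − 38.5)/√[3.94753·(1/30 + 1/11)] = -2.713
df = n₁ + n₂ − 2 = 39
Two-sided p-value ≈ 0.0099
Since p ≈ 0.0099 < α = 0.05, reject H0; the evidence is statistically significant.

-2.713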